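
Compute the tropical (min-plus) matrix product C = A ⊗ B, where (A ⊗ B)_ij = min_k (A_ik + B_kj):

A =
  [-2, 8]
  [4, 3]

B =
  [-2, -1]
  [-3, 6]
A ⊗ B =
  [-4, -3]
  [0, 3]

Apply the min-plus product entry-by-entry:
  C[0][0] = min over k of (A[0][0] + B[0][0] = -2 + -2 = -4, A[0][1] + B[1][0] = 8 + -3 = 5) = -4 (attained at k = 0)
  C[0][1] = min over k of (A[0][0] + B[0][1] = -2 + -1 = -3, A[0][1] + B[1][1] = 8 + 6 = 14) = -3 (attained at k = 0)
  C[1][0] = min over k of (A[1][0] + B[0][0] = 4 + -2 = 2, A[1][1] + B[1][0] = 3 + -3 = 0) = 0 (attained at k = 1)
  C[1][1] = min over k of (A[1][0] + B[0][1] = 4 + -1 = 3, A[1][1] + B[1][1] = 3 + 6 = 9) = 3 (attained at k = 0)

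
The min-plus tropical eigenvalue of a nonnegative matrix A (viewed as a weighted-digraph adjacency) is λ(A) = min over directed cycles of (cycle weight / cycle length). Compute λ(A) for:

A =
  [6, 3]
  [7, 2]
λ(A) = 2

Enumerate directed cycles and compute their means (weight / length). Sample:
  cycle 0 → 0: weight = 6, length = 1, mean = 6/1 ≈ 6.000
  cycle 1 → 1: weight = 2, length = 1, mean = 2/1 ≈ 2.000
  cycle 0 → 1 → 0: weight = 10, length = 2, mean = 10/2 ≈ 5.000
  cycle 1 → 0 → 1: weight = 10, length = 2, mean = 10/2 ≈ 5.000
Minimum mean = 2.000, attained e.g. along the cycle 1 → 1 with weight 2 and length 1. So λ(A) = 2/1 = 2.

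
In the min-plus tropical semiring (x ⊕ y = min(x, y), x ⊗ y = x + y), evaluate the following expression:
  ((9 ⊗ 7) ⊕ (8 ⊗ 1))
((9 ⊗ 7) ⊕ (8 ⊗ 1)) = 9

Expand innermost to outermost. Recall ⊕ takes the minimum of its arguments and ⊗ takes their sum. Working out the expression ((9 ⊗ 7) ⊕ (8 ⊗ 1)) gives 9.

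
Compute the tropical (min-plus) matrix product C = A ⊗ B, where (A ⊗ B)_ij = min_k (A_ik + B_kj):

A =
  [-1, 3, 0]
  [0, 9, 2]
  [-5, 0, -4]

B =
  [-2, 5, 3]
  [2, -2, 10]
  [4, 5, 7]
A ⊗ B =
  [-3, 1, 2]
  [-2, 5, 3]
  [-7, -2, -2]

Apply the min-plus product entry-by-entry:
  C[0][0] = min over k of (A[0][0] + B[0][0] = -1 + -2 = -3, A[0][1] + B[1][0] = 3 + 2 = 5, A[0][2] + B[2][0] = 0 + 4 = 4) = -3 (attained at k = 0)
  C[0][1] = min over k of (A[0][0] + B[0][1] = -1 + 5 = 4, A[0][1] + B[1][1] = 3 + -2 = 1, A[0][2] + B[2][1] = 0 + 5 = 5) = 1 (attained at k = 1)
  C[0][2] = min over k of (A[0][0] + B[0][2] = -1 + 3 = 2, A[0][1] + B[1][2] = 3 + 10 = 13, A[0][2] + B[2][2] = 0 + 7 = 7) = 2 (attained at k = 0)
  C[1][0] = min over k of (A[1][0] + B[0][0] = 0 + -2 = -2, A[1][1] + B[1][0] = 9 + 2 = 11, A[1][2] + B[2][0] = 2 + 4 = 6) = -2 (attained at k = 0)
  C[1][1] = min over k of (A[1][0] + B[0][1] = 0 + 5 = 5, A[1][1] + B[1][1] = 9 + -2 = 7, A[1][2] + B[2][1] = 2 + 5 = 7) = 5 (attained at k = 0)
  C[1][2] = min over k of (A[1][0] + B[0][2] = 0 + 3 = 3, A[1][1] + B[1][2] = 9 + 10 = 19, A[1][2] + B[2][2] = 2 + 7 = 9) = 3 (attained at k = 0)
  C[2][0] = min over k of (A[2][0] + B[0][0] = -5 + -2 = -7, A[2][1] + B[1][0] = 0 + 2 = 2, A[2][2] + B[2][0] = -4 + 4 = 0) = -7 (attained at k = 0)
  C[2][1] = min over k of (A[2][0] + B[0][1] = -5 + 5 = 0, A[2][1] + B[1][1] = 0 + -2 = -2, A[2][2] + B[2][1] = -4 + 5 = 1) = -2 (attained at k = 1)
  C[2][2] = min over k of (A[2][0] + B[0][2] = -5 + 3 = -2, A[2][1] + B[1][2] = 0 + 10 = 10, A[2][2] + B[2][2] = -4 + 7 = 3) = -2 (attained at k = 0)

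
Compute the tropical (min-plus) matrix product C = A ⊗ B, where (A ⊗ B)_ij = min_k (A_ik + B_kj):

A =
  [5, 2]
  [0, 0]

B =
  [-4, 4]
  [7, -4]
A ⊗ B =
  [1, -2]
  [-4, -4]

Apply the min-plus product entry-by-entry:
  C[0][0] = min over k of (A[0][0] + B[0][0] = 5 + -4 = 1, A[0][1] + B[1][0] = 2 + 7 = 9) = 1 (attained at k = 0)
  C[0][1] = min over k of (A[0][0] + B[0][1] = 5 + 4 = 9, A[0][1] + B[1][1] = 2 + -4 = -2) = -2 (attained at k = 1)
  C[1][0] = min over k of (A[1][0] + B[0][0] = 0 + -4 = -4, A[1][1] + B[1][0] = 0 + 7 = 7) = -4 (attained at k = 0)
  C[1][1] = min over k of (A[1][0] + B[0][1] = 0 + 4 = 4, A[1][1] + B[1][1] = 0 + -4 = -4) = -4 (attained at k = 1)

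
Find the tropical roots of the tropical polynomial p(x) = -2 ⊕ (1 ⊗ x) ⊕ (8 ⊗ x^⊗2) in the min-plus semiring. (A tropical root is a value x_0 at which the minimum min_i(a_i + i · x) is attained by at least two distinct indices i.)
Roots: {-7, -3}

Each tropical root is a break point of the lower envelope of the lines y = a_i + i · x (there are 3 lines, with slopes 0, 1, ..., 2). Only the lines that attain the minimum somewhere contribute to roots; other lines are dominated. Here the surviving (envelope) indices are i = 2, i = 1, i = 0.
Intersections between consecutive envelope lines give the roots: for adjacent envelope indices i < j the intersection is x = (a_i − a_j) / (j − i). Reading off the sorted break points: {-7, -3}.
Verification: at each break x_0, at least two indices attain the minimum of min_i(a_i + i · x_0).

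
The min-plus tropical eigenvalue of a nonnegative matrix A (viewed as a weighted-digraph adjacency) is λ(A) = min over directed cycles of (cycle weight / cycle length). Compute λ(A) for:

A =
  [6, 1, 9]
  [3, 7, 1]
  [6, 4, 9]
λ(A) = 2

Enumerate directed cycles and compute their means (weight / length). Sample:
  cycle 0 → 0: weight = 6, length = 1, mean = 6/1 ≈ 6.000
  cycle 1 → 1: weight = 7, length = 1, mean = 7/1 ≈ 7.000
  cycle 2 → 2: weight = 9, length = 1, mean = 9/1 ≈ 9.000
  cycle 0 → 1 → 0: weight = 4, length = 2, mean = 4/2 ≈ 2.000
  cycle 0 → 2 → 0: weight = 15, length = 2, mean = 15/2 ≈ 7.500
  cycle 1 → 0 → 1: weight = 4, length = 2, mean = 4/2 ≈ 2.000
Minimum mean = 2.000, attained e.g. along the cycle 0 → 1 → 0 with weight 4 and length 2. So λ(A) = 4/2 = 2.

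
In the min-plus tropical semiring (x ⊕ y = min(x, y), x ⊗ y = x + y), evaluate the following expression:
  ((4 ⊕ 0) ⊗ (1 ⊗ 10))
((4 ⊕ 0) ⊗ (1 ⊗ 10)) = 11

Expand innermost to outermost. Recall ⊕ takes the minimum of its arguments and ⊗ takes their sum. Working out the expression ((4 ⊕ 0) ⊗ (1 ⊗ 10)) gives 11.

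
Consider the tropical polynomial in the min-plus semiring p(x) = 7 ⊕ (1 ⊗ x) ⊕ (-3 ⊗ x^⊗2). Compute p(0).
p(0) = -3

A tropical monomial a ⊗ x^⊗i evaluates to a + i · x. Evaluating each term at x = 0:
  Term 0 contributes 7 + 0 · 0 = 7
  Term 1 contributes 1 + 1 · 0 = 1
  Term 2 contributes -3 + 2 · 0 = -3
p(0) = ⊕ of these = min[7, 1, -3] = -3.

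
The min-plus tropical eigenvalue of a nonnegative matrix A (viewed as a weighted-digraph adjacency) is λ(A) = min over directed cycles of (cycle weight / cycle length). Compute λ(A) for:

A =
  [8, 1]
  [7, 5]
λ(A) = 4

Enumerate directed cycles and compute their means (weight / length). Sample:
  cycle 0 → 0: weight = 8, length = 1, mean = 8/1 ≈ 8.000
  cycle 1 → 1: weight = 5, length = 1, mean = 5/1 ≈ 5.000
  cycle 0 → 1 → 0: weight = 8, length = 2, mean = 8/2 ≈ 4.000
  cycle 1 → 0 → 1: weight = 8, length = 2, mean = 8/2 ≈ 4.000
Minimum mean = 4.000, attained e.g. along the cycle 0 → 1 → 0 with weight 8 and length 2. So λ(A) = 8/2 = 4.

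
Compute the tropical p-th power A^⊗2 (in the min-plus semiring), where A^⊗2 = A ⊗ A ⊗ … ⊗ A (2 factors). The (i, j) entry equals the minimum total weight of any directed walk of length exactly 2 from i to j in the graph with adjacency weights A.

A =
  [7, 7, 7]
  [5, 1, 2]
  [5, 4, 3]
A^⊗2 =
  [12, 8, 9]
  [6, 2, 3]
  [8, 5, 6]

Each entry (A^⊗2)_ij equals the minimum over all length-2 walks i = v_0 → v_1 → … → v_2 = j of Σ_t A[v_t][v_{t+1}]. For example, for (i, j) = (0, 2) we minimise over 3 possible intermediate vertex sequences; the minimum is 9, attained along the walk 0 → 1 → 2.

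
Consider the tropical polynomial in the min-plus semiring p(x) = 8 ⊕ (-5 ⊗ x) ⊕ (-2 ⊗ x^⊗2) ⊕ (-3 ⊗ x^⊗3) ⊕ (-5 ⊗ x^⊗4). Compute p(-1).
p(-1) = -9

A tropical monomial a ⊗ x^⊗i evaluates to a + i · x. Evaluating each term at x = -1:
  Term 0 contributes 8 + 0 · -1 = 8
  Term 1 contributes -5 + 1 · -1 = -6
  Term 2 contributes -2 + 2 · -1 = -4
  Term 3 contributes -3 + 3 · -1 = -6
  Term 4 contributes -5 + 4 · -1 = -9
p(-1) = ⊕ of these = min[8, -6, -4, -6, -9] = -9.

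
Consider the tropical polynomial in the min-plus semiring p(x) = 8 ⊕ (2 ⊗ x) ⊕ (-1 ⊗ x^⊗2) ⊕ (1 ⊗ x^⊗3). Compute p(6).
p(6) = 8

A tropical monomial a ⊗ x^⊗i evaluates to a + i · x. Evaluating each term at x = 6:
  Term 0 contributes 8 + 0 · 6 = 8
  Term 1 contributes 2 + 1 · 6 = 8
  Term 2 contributes -1 + 2 · 6 = 11
  Term 3 contributes 1 + 3 · 6 = 19
p(6) = ⊕ of these = min[8, 8, 11, 19] = 8.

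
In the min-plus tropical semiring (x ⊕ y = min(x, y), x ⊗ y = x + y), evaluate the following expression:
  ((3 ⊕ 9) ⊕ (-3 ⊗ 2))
((3 ⊕ 9) ⊕ (-3 ⊗ 2)) = -1

Expand innermost to outermost. Recall ⊕ takes the minimum of its arguments and ⊗ takes their sum. Working out the expression ((3 ⊕ 9) ⊕ (-3 ⊗ 2)) gives -1.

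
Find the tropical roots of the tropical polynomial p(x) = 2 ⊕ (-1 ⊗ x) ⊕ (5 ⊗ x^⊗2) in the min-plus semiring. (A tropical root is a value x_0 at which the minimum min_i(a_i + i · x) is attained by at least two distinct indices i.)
Roots: {-6, 3}

Each tropical root is a break point of the lower envelope of the lines y = a_i + i · x (there are 3 lines, with slopes 0, 1, ..., 2). Only the lines that attain the minimum somewhere contribute to roots; other lines are dominated. Here the surviving (envelope) indices are i = 2, i = 1, i = 0.
Intersections between consecutive envelope lines give the roots: for adjacent envelope indices i < j the intersection is x = (a_i − a_j) / (j − i). Reading off the sorted break points: {-6, 3}.
Verification: at each break x_0, at least two indices attain the minimum of min_i(a_i + i · x_0).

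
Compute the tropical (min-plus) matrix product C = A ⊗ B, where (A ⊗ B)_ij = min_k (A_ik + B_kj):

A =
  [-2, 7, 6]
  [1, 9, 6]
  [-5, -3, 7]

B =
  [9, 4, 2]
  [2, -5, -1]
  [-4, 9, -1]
A ⊗ B =
  [2, 2, 0]
  [2, 4, 3]
  [-1, -8, -4]

Apply the min-plus product entry-by-entry:
  C[0][0] = min over k of (A[0][0] + B[0][0] = -2 + 9 = 7, A[0][1] + B[1][0] = 7 + 2 = 9, A[0][2] + B[2][0] = 6 + -4 = 2) = 2 (attained at k = 2)
  C[0][1] = min over k of (A[0][0] + B[0][1] = -2 + 4 = 2, A[0][1] + B[1][1] = 7 + -5 = 2, A[0][2] + B[2][1] = 6 + 9 = 15) = 2 (attained at k = 0)
  C[0][2] = min over k of (A[0][0] + B[0][2] = -2 + 2 = 0, A[0][1] + B[1][2] = 7 + -1 = 6, A[0][2] + B[2][2] = 6 + -1 = 5) = 0 (attained at k = 0)
  C[1][0] = min over k of (A[1][0] + B[0][0] = 1 + 9 = 10, A[1][1] + B[1][0] = 9 + 2 = 11, A[1][2] + B[2][0] = 6 + -4 = 2) = 2 (attained at k = 2)
  C[1][1] = min over k of (A[1][0] + B[0][1] = 1 + 4 = 5, A[1][1] + B[1][1] = 9 + -5 = 4, A[1][2] + B[2][1] = 6 + 9 = 15) = 4 (attained at k = 1)
  C[1][2] = min over k of (A[1][0] + B[0][2] = 1 + 2 = 3, A[1][1] + B[1][2] = 9 + -1 = 8, A[1][2] + B[2][2] = 6 + -1 = 5) = 3 (attained at k = 0)
  C[2][0] = min over k of (A[2][0] + B[0][0] = -5 + 9 = 4, A[2][1] + B[1][0] = -3 + 2 = -1, A[2][2] + B[2][0] = 7 + -4 = 3) = -1 (attained at k = 1)
  C[2][1] = min over k of (A[2][0] + B[0][1] = -5 + 4 = -1, A[2][1] + B[1][1] = -3 + -5 = -8, A[2][2] + B[2][1] = 7 + 9 = 16) = -8 (attained at k = 1)
  C[2][2] = min over k of (A[2][0] + B[0][2] = -5 + 2 = -3, A[2][1] + B[1][2] = -3 + -1 = -4, A[2][2] + B[2][2] = 7 + -1 = 6) = -4 (attained at k = 1)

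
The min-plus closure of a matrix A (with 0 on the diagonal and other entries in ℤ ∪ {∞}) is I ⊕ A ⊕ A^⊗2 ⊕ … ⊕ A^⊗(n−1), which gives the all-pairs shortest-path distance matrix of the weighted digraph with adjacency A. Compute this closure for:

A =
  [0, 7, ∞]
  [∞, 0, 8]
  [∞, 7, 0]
Closure =
  [0, 7, 15]
  [∞, 0, 8]
  [∞, 7, 0]

This is the Floyd-Warshall all-pairs shortest-path computation. For each intermediate vertex k = 0, 1, …, 2, update dist[i][j] ← min(dist[i][j], dist[i][k] + dist[k][j]). The final matrix gives, for each (i, j), the minimum total weight of any directed path from i to j (possibly empty when i = j).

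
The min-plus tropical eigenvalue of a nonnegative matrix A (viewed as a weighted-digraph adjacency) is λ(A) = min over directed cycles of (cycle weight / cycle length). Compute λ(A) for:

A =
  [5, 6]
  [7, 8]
λ(A) = 5

Enumerate directed cycles and compute their means (weight / length). Sample:
  cycle 0 → 0: weight = 5, length = 1, mean = 5/1 ≈ 5.000
  cycle 1 → 1: weight = 8, length = 1, mean = 8/1 ≈ 8.000
  cycle 0 → 1 → 0: weight = 13, length = 2, mean = 13/2 ≈ 6.500
  cycle 1 → 0 → 1: weight = 13, length = 2, mean = 13/2 ≈ 6.500
Minimum mean = 5.000, attained e.g. along the cycle 0 → 0 with weight 5 and length 1. So λ(A) = 5/1 = 5.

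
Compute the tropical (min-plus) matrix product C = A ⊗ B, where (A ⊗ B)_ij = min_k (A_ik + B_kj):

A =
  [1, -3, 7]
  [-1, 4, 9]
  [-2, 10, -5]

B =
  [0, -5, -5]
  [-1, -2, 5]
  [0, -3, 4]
A ⊗ B =
  [-4, -5, -4]
  [-1, -6, -6]
  [-5, -8, -7]

Apply the min-plus product entry-by-entry:
  C[0][0] = min over k of (A[0][0] + B[0][0] = 1 + 0 = 1, A[0][1] + B[1][0] = -3 + -1 = -4, A[0][2] + B[2][0] = 7 + 0 = 7) = -4 (attained at k = 1)
  C[0][1] = min over k of (A[0][0] + B[0][1] = 1 + -5 = -4, A[0][1] + B[1][1] = -3 + -2 = -5, A[0][2] + B[2][1] = 7 + -3 = 4) = -5 (attained at k = 1)
  C[0][2] = min over k of (A[0][0] + B[0][2] = 1 + -5 = -4, A[0][1] + B[1][2] = -3 + 5 = 2, A[0][2] + B[2][2] = 7 + 4 = 11) = -4 (attained at k = 0)
  C[1][0] = min over k of (A[1][0] + B[0][0] = -1 + 0 = -1, A[1][1] + B[1][0] = 4 + -1 = 3, A[1][2] + B[2][0] = 9 + 0 = 9) = -1 (attained at k = 0)
  C[1][1] = min over k of (A[1][0] + B[0][1] = -1 + -5 = -6, A[1][1] + B[1][1] = 4 + -2 = 2, A[1][2] + B[2][1] = 9 + -3 = 6) = -6 (attained at k = 0)
  C[1][2] = min over k of (A[1][0] + B[0][2] = -1 + -5 = -6, A[1][1] + B[1][2] = 4 + 5 = 9, A[1][2] + B[2][2] = 9 + 4 = 13) = -6 (attained at k = 0)
  C[2][0] = min over k of (A[2][0] + B[0][0] = -2 + 0 = -2, A[2][1] + B[1][0] = 10 + -1 = 9, A[2][2] + B[2][0] = -5 + 0 = -5) = -5 (attained at k = 2)
  C[2][1] = min over k of (A[2][0] + B[0][1] = -2 + -5 = -7, A[2][1] + B[1][1] = 10 + -2 = 8, A[2][2] + B[2][1] = -5 + -3 = -8) = -8 (attained at k = 2)
  C[2][2] = min over k of (A[2][0] + B[0][2] = -2 + -5 = -7, A[2][1] + B[1][2] = 10 + 5 = 15, A[2][2] + B[2][2] = -5 + 4 = -1) = -7 (attained at k = 0)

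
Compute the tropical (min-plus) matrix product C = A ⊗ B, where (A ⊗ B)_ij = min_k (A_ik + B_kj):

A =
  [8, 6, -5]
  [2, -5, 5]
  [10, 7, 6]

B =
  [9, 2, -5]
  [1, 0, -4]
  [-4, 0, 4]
A ⊗ B =
  [-9, -5, -1]
  [-4, -5, -9]
  [2, 6, 3]

Apply the min-plus product entry-by-entry:
  C[0][0] = min over k of (A[0][0] + B[0][0] = 8 + 9 = 17, A[0][1] + B[1][0] = 6 + 1 = 7, A[0][2] + B[2][0] = -5 + -4 = -9) = -9 (attained at k = 2)
  C[0][1] = min over k of (A[0][0] + B[0][1] = 8 + 2 = 10, A[0][1] + B[1][1] = 6 + 0 = 6, A[0][2] + B[2][1] = -5 + 0 = -5) = -5 (attained at k = 2)
  C[0][2] = min over k of (A[0][0] + B[0][2] = 8 + -5 = 3, A[0][1] + B[1][2] = 6 + -4 = 2, A[0][2] + B[2][2] = -5 + 4 = -1) = -1 (attained at k = 2)
  C[1][0] = min over k of (A[1][0] + B[0][0] = 2 + 9 = 11, A[1][1] + B[1][0] = -5 + 1 = -4, A[1][2] + B[2][0] = 5 + -4 = 1) = -4 (attained at k = 1)
  C[1][1] = min over k of (A[1][0] + B[0][1] = 2 + 2 = 4, A[1][1] + B[1][1] = -5 + 0 = -5, A[1][2] + B[2][1] = 5 + 0 = 5) = -5 (attained at k = 1)
  C[1][2] = min over k of (A[1][0] + B[0][2] = 2 + -5 = -3, A[1][1] + B[1][2] = -5 + -4 = -9, A[1][2] + B[2][2] = 5 + 4 = 9) = -9 (attained at k = 1)
  C[2][0] = min over k of (A[2][0] + B[0][0] = 10 + 9 = 19, A[2][1] + B[1][0] = 7 + 1 = 8, A[2][2] + B[2][0] = 6 + -4 = 2) = 2 (attained at k = 2)
  C[2][1] = min over k of (A[2][0] + B[0][1] = 10 + 2 = 12, A[2][1] + B[1][1] = 7 + 0 = 7, A[2][2] + B[2][1] = 6 + 0 = 6) = 6 (attained at k = 2)
  C[2][2] = min over k of (A[2][0] + B[0][2] = 10 + -5 = 5, A[2][1] + B[1][2] = 7 + -4 = 3, A[2][2] + B[2][2] = 6 + 4 = 10) = 3 (attained at k = 1)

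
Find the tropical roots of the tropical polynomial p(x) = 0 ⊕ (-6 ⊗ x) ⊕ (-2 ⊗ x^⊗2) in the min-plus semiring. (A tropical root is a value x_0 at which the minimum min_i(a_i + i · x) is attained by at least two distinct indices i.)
Roots: {-4, 6}

Each tropical root is a break point of the lower envelope of the lines y = a_i + i · x (there are 3 lines, with slopes 0, 1, ..., 2). Only the lines that attain the minimum somewhere contribute to roots; other lines are dominated. Here the surviving (envelope) indices are i = 2, i = 1, i = 0.
Intersections between consecutive envelope lines give the roots: for adjacent envelope indices i < j the intersection is x = (a_i − a_j) / (j − i). Reading off the sorted break points: {-4, 6}.
Verification: at each break x_0, at least two indices attain the minimum of min_i(a_i + i · x_0).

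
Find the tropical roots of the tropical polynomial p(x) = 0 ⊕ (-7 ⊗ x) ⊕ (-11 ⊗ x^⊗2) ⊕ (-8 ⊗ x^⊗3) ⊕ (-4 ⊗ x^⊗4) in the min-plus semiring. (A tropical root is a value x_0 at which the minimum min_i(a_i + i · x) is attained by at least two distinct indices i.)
Roots: {-4, -3, 4, 7}

Each tropical root is a break point of the lower envelope of the lines y = a_i + i · x (there are 5 lines, with slopes 0, 1, ..., 4). Only the lines that attain the minimum somewhere contribute to roots; other lines are dominated. Here the surviving (envelope) indices are i = 4, i = 3, i = 2, i = 1, i = 0.
Intersections between consecutive envelope lines give the roots: for adjacent envelope indices i < j the intersection is x = (a_i − a_j) / (j − i). Reading off the sorted break points: {-4, -3, 4, 7}.
Verification: at each break x_0, at least two indices attain the minimum of min_i(a_i + i · x_0).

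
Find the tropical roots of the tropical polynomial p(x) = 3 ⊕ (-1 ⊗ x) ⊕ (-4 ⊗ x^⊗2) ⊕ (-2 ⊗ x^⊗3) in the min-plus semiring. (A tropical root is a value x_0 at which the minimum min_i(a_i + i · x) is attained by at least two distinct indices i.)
Roots: {-2, 3, 4}

Each tropical root is a break point of the lower envelope of the lines y = a_i + i · x (there are 4 lines, with slopes 0, 1, ..., 3). Only the lines that attain the minimum somewhere contribute to roots; other lines are dominated. Here the surviving (envelope) indices are i = 3, i = 2, i = 1, i = 0.
Intersections between consecutive envelope lines give the roots: for adjacent envelope indices i < j the intersection is x = (a_i − a_j) / (j − i). Reading off the sorted break points: {-2, 3, 4}.
Verification: at each break x_0, at least two indices attain the minimum of min_i(a_i + i · x_0).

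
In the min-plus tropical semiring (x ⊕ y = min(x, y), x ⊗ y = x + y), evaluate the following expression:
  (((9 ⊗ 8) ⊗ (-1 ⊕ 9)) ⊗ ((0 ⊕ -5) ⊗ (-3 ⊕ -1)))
(((9 ⊗ 8) ⊗ (-1 ⊕ 9)) ⊗ ((0 ⊕ -5) ⊗ (-3 ⊕ -1))) = 8

Expand innermost to outermost. Recall ⊕ takes the minimum of its arguments and ⊗ takes their sum. Working out the expression (((9 ⊗ 8) ⊗ (-1 ⊕ 9)) ⊗ ((0 ⊕ -5) ⊗ (-3 ⊕ -1))) gives 8.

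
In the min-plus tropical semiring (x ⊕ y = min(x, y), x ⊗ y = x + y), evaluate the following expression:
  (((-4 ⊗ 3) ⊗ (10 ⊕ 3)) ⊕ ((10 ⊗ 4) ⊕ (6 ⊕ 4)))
(((-4 ⊗ 3) ⊗ (10 ⊕ 3)) ⊕ ((10 ⊗ 4) ⊕ (6 ⊕ 4))) = 2

Expand innermost to outermost. Recall ⊕ takes the minimum of its arguments and ⊗ takes their sum. Working out the expression (((-4 ⊗ 3) ⊗ (10 ⊕ 3)) ⊕ ((10 ⊗ 4) ⊕ (6 ⊕ 4))) gives 2.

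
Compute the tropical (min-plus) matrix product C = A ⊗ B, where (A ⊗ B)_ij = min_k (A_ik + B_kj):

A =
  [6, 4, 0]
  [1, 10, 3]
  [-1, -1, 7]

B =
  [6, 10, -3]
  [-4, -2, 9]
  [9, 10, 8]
A ⊗ B =
  [0, 2, 3]
  [6, 8, -2]
  [-5, -3, -4]

Apply the min-plus product entry-by-entry:
  C[0][0] = min over k of (A[0][0] + B[0][0] = 6 + 6 = 12, A[0][1] + B[1][0] = 4 + -4 = 0, A[0][2] + B[2][0] = 0 + 9 = 9) = 0 (attained at k = 1)
  C[0][1] = min over k of (A[0][0] + B[0][1] = 6 + 10 = 16, A[0][1] + B[1][1] = 4 + -2 = 2, A[0][2] + B[2][1] = 0 + 10 = 10) = 2 (attained at k = 1)
  C[0][2] = min over k of (A[0][0] + B[0][2] = 6 + -3 = 3, A[0][1] + B[1][2] = 4 + 9 = 13, A[0][2] + B[2][2] = 0 + 8 = 8) = 3 (attained at k = 0)
  C[1][0] = min over k of (A[1][0] + B[0][0] = 1 + 6 = 7, A[1][1] + B[1][0] = 10 + -4 = 6, A[1][2] + B[2][0] = 3 + 9 = 12) = 6 (attained at k = 1)
  C[1][1] = min over k of (A[1][0] + B[0][1] = 1 + 10 = 11, A[1][1] + B[1][1] = 10 + -2 = 8, A[1][2] + B[2][1] = 3 + 10 = 13) = 8 (attained at k = 1)
  C[1][2] = min over k of (A[1][0] + B[0][2] = 1 + -3 = -2, A[1][1] + B[1][2] = 10 + 9 = 19, A[1][2] + B[2][2] = 3 + 8 = 11) = -2 (attained at k = 0)
  C[2][0] = min over k of (A[2][0] + B[0][0] = -1 + 6 = 5, A[2][1] + B[1][0] = -1 + -4 = -5, A[2][2] + B[2][0] = 7 + 9 = 16) = -5 (attained at k = 1)
  C[2][1] = min over k of (A[2][0] + B[0][1] = -1 + 10 = 9, A[2][1] + B[1][1] = -1 + -2 = -3, A[2][2] + B[2][1] = 7 + 10 = 17) = -3 (attained at k = 1)
  C[2][2] = min over k of (A[2][0] + B[0][2] = -1 + -3 = -4, A[2][1] + B[1][2] = -1 + 9 = 8, A[2][2] + B[2][2] = 7 + 8 = 15) = -4 (attained at k = 0)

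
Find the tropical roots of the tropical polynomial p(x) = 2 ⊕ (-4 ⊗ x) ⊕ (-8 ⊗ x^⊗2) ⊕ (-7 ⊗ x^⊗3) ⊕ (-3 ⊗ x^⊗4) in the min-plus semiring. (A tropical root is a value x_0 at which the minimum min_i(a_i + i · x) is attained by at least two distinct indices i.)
Roots: {-4, -1, 4, 6}

Each tropical root is a break point of the lower envelope of the lines y = a_i + i · x (there are 5 lines, with slopes 0, 1, ..., 4). Only the lines that attain the minimum somewhere contribute to roots; other lines are dominated. Here the surviving (envelope) indices are i = 4, i = 3, i = 2, i = 1, i = 0.
Intersections between consecutive envelope lines give the roots: for adjacent envelope indices i < j the intersection is x = (a_i − a_j) / (j − i). Reading off the sorted break points: {-4, -1, 4, 6}.
Verification: at each break x_0, at least two indices attain the minimum of min_i(a_i + i · x_0).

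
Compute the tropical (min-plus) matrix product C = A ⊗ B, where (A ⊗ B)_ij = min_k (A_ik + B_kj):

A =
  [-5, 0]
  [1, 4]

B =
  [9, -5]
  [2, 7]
A ⊗ B =
  [2, -10]
  [6, -4]

Apply the min-plus product entry-by-entry:
  C[0][0] = min over k of (A[0][0] + B[0][0] = -5 + 9 = 4, A[0][1] + B[1][0] = 0 + 2 = 2) = 2 (attained at k = 1)
  C[0][1] = min over k of (A[0][0] + B[0][1] = -5 + -5 = -10, A[0][1] + B[1][1] = 0 + 7 = 7) = -10 (attained at k = 0)
  C[1][0] = min over k of (A[1][0] + B[0][0] = 1 + 9 = 10, A[1][1] + B[1][0] = 4 + 2 = 6) = 6 (attained at k = 1)
  C[1][1] = min over k of (A[1][0] + B[0][1] = 1 + -5 = -4, A[1][1] + B[1][1] = 4 + 7 = 11) = -4 (attained at k = 0)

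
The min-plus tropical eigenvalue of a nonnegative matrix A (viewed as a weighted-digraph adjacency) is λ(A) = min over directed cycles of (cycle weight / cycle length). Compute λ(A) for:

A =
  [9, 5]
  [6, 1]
λ(A) = 1

Enumerate directed cycles and compute their means (weight / length). Sample:
  cycle 0 → 0: weight = 9, length = 1, mean = 9/1 ≈ 9.000
  cycle 1 → 1: weight = 1, length = 1, mean = 1/1 ≈ 1.000
  cycle 0 → 1 → 0: weight = 11, length = 2, mean = 11/2 ≈ 5.500
  cycle 1 → 0 → 1: weight = 11, length = 2, mean = 11/2 ≈ 5.500
Minimum mean = 1.000, attained e.g. along the cycle 1 → 1 with weight 1 and length 1. So λ(A) = 1/1 = 1.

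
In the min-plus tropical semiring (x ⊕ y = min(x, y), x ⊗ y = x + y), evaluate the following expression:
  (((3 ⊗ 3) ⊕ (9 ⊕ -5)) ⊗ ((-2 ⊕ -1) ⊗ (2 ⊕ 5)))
(((3 ⊗ 3) ⊕ (9 ⊕ -5)) ⊗ ((-2 ⊕ -1) ⊗ (2 ⊕ 5))) = -5

Expand innermost to outermost. Recall ⊕ takes the minimum of its arguments and ⊗ takes their sum. Working out the expression (((3 ⊗ 3) ⊕ (9 ⊕ -5)) ⊗ ((-2 ⊕ -1) ⊗ (2 ⊕ 5))) gives -5.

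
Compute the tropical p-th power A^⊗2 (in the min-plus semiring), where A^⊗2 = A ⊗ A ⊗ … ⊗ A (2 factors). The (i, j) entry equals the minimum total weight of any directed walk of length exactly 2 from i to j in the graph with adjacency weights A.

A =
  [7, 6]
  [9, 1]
A^⊗2 =
  [14, 7]
  [10, 2]

Each entry (A^⊗2)_ij equals the minimum over all length-2 walks i = v_0 → v_1 → … → v_2 = j of Σ_t A[v_t][v_{t+1}]. For example, for (i, j) = (0, 1) we minimise over 2 possible intermediate vertex sequences; the minimum is 7, attained along the walk 0 → 1 → 1.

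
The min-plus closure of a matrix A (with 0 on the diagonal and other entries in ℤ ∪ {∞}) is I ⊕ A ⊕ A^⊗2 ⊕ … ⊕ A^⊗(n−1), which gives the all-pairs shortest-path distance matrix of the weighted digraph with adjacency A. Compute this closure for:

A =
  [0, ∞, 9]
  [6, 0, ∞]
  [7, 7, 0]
Closure =
  [0, 16, 9]
  [6, 0, 15]
  [7, 7, 0]

This is the Floyd-Warshall all-pairs shortest-path computation. For each intermediate vertex k = 0, 1, …, 2, update dist[i][j] ← min(dist[i][j], dist[i][k] + dist[k][j]). The final matrix gives, for each (i, j), the minimum total weight of any directed path from i to j (possibly empty when i = j).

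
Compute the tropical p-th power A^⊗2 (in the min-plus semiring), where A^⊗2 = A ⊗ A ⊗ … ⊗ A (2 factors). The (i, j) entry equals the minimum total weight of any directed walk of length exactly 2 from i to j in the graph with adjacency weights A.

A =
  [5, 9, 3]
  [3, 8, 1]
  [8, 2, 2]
A^⊗2 =
  [10, 5, 5]
  [8, 3, 3]
  [5, 4, 3]

Each entry (A^⊗2)_ij equals the minimum over all length-2 walks i = v_0 → v_1 → … → v_2 = j of Σ_t A[v_t][v_{t+1}]. For example, for (i, j) = (0, 2) we minimise over 3 possible intermediate vertex sequences; the minimum is 5, attained along the walk 0 → 2 → 2.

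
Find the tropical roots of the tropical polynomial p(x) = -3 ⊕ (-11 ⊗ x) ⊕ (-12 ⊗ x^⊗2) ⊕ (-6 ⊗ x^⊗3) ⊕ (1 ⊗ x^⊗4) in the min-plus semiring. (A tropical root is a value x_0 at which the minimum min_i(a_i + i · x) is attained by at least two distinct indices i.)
Roots: {-7, -6, 1, 8}

Each tropical root is a break point of the lower envelope of the lines y = a_i + i · x (there are 5 lines, with slopes 0, 1, ..., 4). Only the lines that attain the minimum somewhere contribute to roots; other lines are dominated. Here the surviving (envelope) indices are i = 4, i = 3, i = 2, i = 1, i = 0.
Intersections between consecutive envelope lines give the roots: for adjacent envelope indices i < j the intersection is x = (a_i − a_j) / (j − i). Reading off the sorted break points: {-7, -6, 1, 8}.
Verification: at each break x_0, at least two indices attain the minimum of min_i(a_i + i · x_0).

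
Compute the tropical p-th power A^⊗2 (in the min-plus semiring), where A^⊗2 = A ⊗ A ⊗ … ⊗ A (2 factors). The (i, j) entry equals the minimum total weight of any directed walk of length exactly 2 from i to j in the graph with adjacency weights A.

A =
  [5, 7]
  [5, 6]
A^⊗2 =
  [10, 12]
  [10, 12]

Each entry (A^⊗2)_ij equals the minimum over all length-2 walks i = v_0 → v_1 → … → v_2 = j of Σ_t A[v_t][v_{t+1}]. For example, for (i, j) = (0, 1) we minimise over 2 possible intermediate vertex sequences; the minimum is 12, attained along the walk 0 → 0 → 1.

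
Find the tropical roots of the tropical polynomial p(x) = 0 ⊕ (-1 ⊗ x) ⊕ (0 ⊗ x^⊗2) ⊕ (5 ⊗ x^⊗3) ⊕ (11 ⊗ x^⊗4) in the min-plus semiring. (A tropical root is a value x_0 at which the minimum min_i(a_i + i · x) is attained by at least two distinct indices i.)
Roots: {-6, -5, -1, 1}

Each tropical root is a break point of the lower envelope of the lines y = a_i + i · x (there are 5 lines, with slopes 0, 1, ..., 4). Only the lines that attain the minimum somewhere contribute to roots; other lines are dominated. Here the surviving (envelope) indices are i = 4, i = 3, i = 2, i = 1, i = 0.
Intersections between consecutive envelope lines give the roots: for adjacent envelope indices i < j the intersection is x = (a_i − a_j) / (j − i). Reading off the sorted break points: {-6, -5, -1, 1}.
Verification: at each break x_0, at least two indices attain the minimum of min_i(a_i + i · x_0).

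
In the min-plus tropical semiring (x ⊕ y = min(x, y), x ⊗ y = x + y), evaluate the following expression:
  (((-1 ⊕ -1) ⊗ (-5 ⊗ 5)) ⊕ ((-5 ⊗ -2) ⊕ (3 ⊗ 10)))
(((-1 ⊕ -1) ⊗ (-5 ⊗ 5)) ⊕ ((-5 ⊗ -2) ⊕ (3 ⊗ 10))) = -7

Expand innermost to outermost. Recall ⊕ takes the minimum of its arguments and ⊗ takes their sum. Working out the expression (((-1 ⊕ -1) ⊗ (-5 ⊗ 5)) ⊕ ((-5 ⊗ -2) ⊕ (3 ⊗ 10))) gives -7.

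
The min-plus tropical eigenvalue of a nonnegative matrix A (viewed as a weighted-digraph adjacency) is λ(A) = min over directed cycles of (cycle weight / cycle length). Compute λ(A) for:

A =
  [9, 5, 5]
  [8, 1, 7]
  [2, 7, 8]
λ(A) = 1

Enumerate directed cycles and compute their means (weight / length). Sample:
  cycle 0 → 0: weight = 9, length = 1, mean = 9/1 ≈ 9.000
  cycle 1 → 1: weight = 1, length = 1, mean = 1/1 ≈ 1.000
  cycle 2 → 2: weight = 8, length = 1, mean = 8/1 ≈ 8.000
  cycle 0 → 1 → 0: weight = 13, length = 2, mean = 13/2 ≈ 6.500
  cycle 0 → 2 → 0: weight = 7, length = 2, mean = 7/2 ≈ 3.500
  cycle 1 → 0 → 1: weight = 13, length = 2, mean = 13/2 ≈ 6.500
Minimum mean = 1.000, attained e.g. along the cycle 1 → 1 with weight 1 and length 1. So λ(A) = 1/1 = 1.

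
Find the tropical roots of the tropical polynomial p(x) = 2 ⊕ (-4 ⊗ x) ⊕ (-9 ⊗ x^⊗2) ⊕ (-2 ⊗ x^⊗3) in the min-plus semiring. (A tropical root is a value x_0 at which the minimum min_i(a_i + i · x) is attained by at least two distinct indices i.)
Roots: {-7, 5, 6}

Each tropical root is a break point of the lower envelope of the lines y = a_i + i · x (there are 4 lines, with slopes 0, 1, ..., 3). Only the lines that attain the minimum somewhere contribute to roots; other lines are dominated. Here the surviving (envelope) indices are i = 3, i = 2, i = 1, i = 0.
Intersections between consecutive envelope lines give the roots: for adjacent envelope indices i < j the intersection is x = (a_i − a_j) / (j − i). Reading off the sorted break points: {-7, 5, 6}.
Verification: at each break x_0, at least two indices attain the minimum of min_i(a_i + i · x_0).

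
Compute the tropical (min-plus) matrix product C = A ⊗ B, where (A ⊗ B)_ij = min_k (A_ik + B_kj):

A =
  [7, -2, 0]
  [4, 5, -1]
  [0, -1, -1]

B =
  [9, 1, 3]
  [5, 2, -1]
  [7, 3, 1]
A ⊗ B =
  [3, 0, -3]
  [6, 2, 0]
  [4, 1, -2]

Apply the min-plus product entry-by-entry:
  C[0][0] = min over k of (A[0][0] + B[0][0] = 7 + 9 = 16, A[0][1] + B[1][0] = -2 + 5 = 3, A[0][2] + B[2][0] = 0 + 7 = 7) = 3 (attained at k = 1)
  C[0][1] = min over k of (A[0][0] + B[0][1] = 7 + 1 = 8, A[0][1] + B[1][1] = -2 + 2 = 0, A[0][2] + B[2][1] = 0 + 3 = 3) = 0 (attained at k = 1)
  C[0][2] = min over k of (A[0][0] + B[0][2] = 7 + 3 = 10, A[0][1] + B[1][2] = -2 + -1 = -3, A[0][2] + B[2][2] = 0 + 1 = 1) = -3 (attained at k = 1)
  C[1][0] = min over k of (A[1][0] + B[0][0] = 4 + 9 = 13, A[1][1] + B[1][0] = 5 + 5 = 10, A[1][2] + B[2][0] = -1 + 7 = 6) = 6 (attained at k = 2)
  C[1][1] = min over k of (A[1][0] + B[0][1] = 4 + 1 = 5, A[1][1] + B[1][1] = 5 + 2 = 7, A[1][2] + B[2][1] = -1 + 3 = 2) = 2 (attained at k = 2)
  C[1][2] = min over k of (A[1][0] + B[0][2] = 4 + 3 = 7, A[1][1] + B[1][2] = 5 + -1 = 4, A[1][2] + B[2][2] = -1 + 1 = 0) = 0 (attained at k = 2)
  C[2][0] = min over k of (A[2][0] + B[0][0] = 0 + 9 = 9, A[2][1] + B[1][0] = -1 + 5 = 4, A[2][2] + B[2][0] = -1 + 7 = 6) = 4 (attained at k = 1)
  C[2][1] = min over k of (A[2][0] + B[0][1] = 0 + 1 = 1, A[2][1] + B[1][1] = -1 + 2 = 1, A[2][2] + B[2][1] = -1 + 3 = 2) = 1 (attained at k = 0)
  C[2][2] = min over k of (A[2][0] + B[0][2] = 0 + 3 = 3, A[2][1] + B[1][2] = -1 + -1 = -2, A[2][2] + B[2][2] = -1 + 1 = 0) = -2 (attained at k = 1)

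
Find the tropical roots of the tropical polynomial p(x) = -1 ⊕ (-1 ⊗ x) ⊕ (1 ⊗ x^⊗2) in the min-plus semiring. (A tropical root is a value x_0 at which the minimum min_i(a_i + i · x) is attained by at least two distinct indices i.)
Roots: {-2, 0}

Each tropical root is a break point of the lower envelope of the lines y = a_i + i · x (there are 3 lines, with slopes 0, 1, ..., 2). Only the lines that attain the minimum somewhere contribute to roots; other lines are dominated. Here the surviving (envelope) indices are i = 2, i = 1, i = 0.
Intersections between consecutive envelope lines give the roots: for adjacent envelope indices i < j the intersection is x = (a_i − a_j) / (j − i). Reading off the sorted break points: {-2, 0}.
Verification: at each break x_0, at least two indices attain the minimum of min_i(a_i + i · x_0).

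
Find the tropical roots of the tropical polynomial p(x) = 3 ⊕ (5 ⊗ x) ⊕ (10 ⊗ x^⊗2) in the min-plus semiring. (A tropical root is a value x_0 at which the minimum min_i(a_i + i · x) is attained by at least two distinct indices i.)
Roots: {-5, -2}

Each tropical root is a break point of the lower envelope of the lines y = a_i + i · x (there are 3 lines, with slopes 0, 1, ..., 2). Only the lines that attain the minimum somewhere contribute to roots; other lines are dominated. Here the surviving (envelope) indices are i = 2, i = 1, i = 0.
Intersections between consecutive envelope lines give the roots: for adjacent envelope indices i < j the intersection is x = (a_i − a_j) / (j − i). Reading off the sorted break points: {-5, -2}.
Verification: at each break x_0, at least two indices attain the minimum of min_i(a_i + i · x_0).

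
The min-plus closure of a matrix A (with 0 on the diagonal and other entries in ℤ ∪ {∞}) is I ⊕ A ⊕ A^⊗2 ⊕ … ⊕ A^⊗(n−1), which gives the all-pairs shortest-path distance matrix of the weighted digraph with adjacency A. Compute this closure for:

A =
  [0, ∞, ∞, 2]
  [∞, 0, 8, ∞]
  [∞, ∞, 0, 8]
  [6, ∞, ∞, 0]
Closure =
  [0, ∞, ∞, 2]
  [22, 0, 8, 16]
  [14, ∞, 0, 8]
  [6, ∞, ∞, 0]

This is the Floyd-Warshall all-pairs shortest-path computation. For each intermediate vertex k = 0, 1, …, 3, update dist[i][j] ← min(dist[i][j], dist[i][k] + dist[k][j]). The final matrix gives, for each (i, j), the minimum total weight of any directed path from i to j (possibly empty when i = j).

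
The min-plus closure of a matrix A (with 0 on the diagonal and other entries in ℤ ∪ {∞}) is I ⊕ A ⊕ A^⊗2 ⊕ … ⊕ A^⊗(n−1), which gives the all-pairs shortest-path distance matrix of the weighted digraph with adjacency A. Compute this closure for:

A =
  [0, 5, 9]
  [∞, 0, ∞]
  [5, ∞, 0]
Closure =
  [0, 5, 9]
  [∞, 0, ∞]
  [5, 10, 0]

This is the Floyd-Warshall all-pairs shortest-path computation. For each intermediate vertex k = 0, 1, …, 2, update dist[i][j] ← min(dist[i][j], dist[i][k] + dist[k][j]). The final matrix gives, for each (i, j), the minimum total weight of any directed path from i to j (possibly empty when i = j).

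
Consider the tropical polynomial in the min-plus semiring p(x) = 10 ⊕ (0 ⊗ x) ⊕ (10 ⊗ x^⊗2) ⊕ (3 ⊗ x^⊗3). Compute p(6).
p(6) = 6

A tropical monomial a ⊗ x^⊗i evaluates to a + i · x. Evaluating each term at x = 6:
  Term 0 contributes 10 + 0 · 6 = 10
  Term 1 contributes 0 + 1 · 6 = 6
  Term 2 contributes 10 + 2 · 6 = 22
  Term 3 contributes 3 + 3 · 6 = 21
p(6) = ⊕ of these = min[10, 6, 22, 21] = 6.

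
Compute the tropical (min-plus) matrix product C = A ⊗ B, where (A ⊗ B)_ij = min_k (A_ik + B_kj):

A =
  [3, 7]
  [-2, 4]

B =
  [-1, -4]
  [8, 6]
A ⊗ B =
  [2, -1]
  [-3, -6]

Apply the min-plus product entry-by-entry:
  C[0][0] = min over k of (A[0][0] + B[0][0] = 3 + -1 = 2, A[0][1] + B[1][0] = 7 + 8 = 15) = 2 (attained at k = 0)
  C[0][1] = min over k of (A[0][0] + B[0][1] = 3 + -4 = -1, A[0][1] + B[1][1] = 7 + 6 = 13) = -1 (attained at k = 0)
  C[1][0] = min over k of (A[1][0] + B[0][0] = -2 + -1 = -3, A[1][1] + B[1][0] = 4 + 8 = 12) = -3 (attained at k = 0)
  C[1][1] = min over k of (A[1][0] + B[0][1] = -2 + -4 = -6, A[1][1] + B[1][1] = 4 + 6 = 10) = -6 (attained at k = 0)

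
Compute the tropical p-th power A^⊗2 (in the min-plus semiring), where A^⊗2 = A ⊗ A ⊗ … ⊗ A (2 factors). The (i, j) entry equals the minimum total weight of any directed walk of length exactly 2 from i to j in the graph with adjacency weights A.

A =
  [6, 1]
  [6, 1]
A^⊗2 =
  [7, 2]
  [7, 2]

Each entry (A^⊗2)_ij equals the minimum over all length-2 walks i = v_0 → v_1 → … → v_2 = j of Σ_t A[v_t][v_{t+1}]. For example, for (i, j) = (0, 1) we minimise over 2 possible intermediate vertex sequences; the minimum is 2, attained along the walk 0 → 1 → 1.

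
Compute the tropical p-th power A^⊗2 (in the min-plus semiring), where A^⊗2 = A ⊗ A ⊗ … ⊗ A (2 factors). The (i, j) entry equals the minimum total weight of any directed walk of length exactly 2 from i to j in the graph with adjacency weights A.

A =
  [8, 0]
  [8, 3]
A^⊗2 =
  [8, 3]
  [11, 6]

Each entry (A^⊗2)_ij equals the minimum over all length-2 walks i = v_0 → v_1 → … → v_2 = j of Σ_t A[v_t][v_{t+1}]. For example, for (i, j) = (0, 1) we minimise over 2 possible intermediate vertex sequences; the minimum is 3, attained along the walk 0 → 1 → 1.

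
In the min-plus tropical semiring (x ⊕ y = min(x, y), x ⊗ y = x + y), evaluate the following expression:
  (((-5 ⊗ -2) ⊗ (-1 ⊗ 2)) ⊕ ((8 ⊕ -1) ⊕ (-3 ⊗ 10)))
(((-5 ⊗ -2) ⊗ (-1 ⊗ 2)) ⊕ ((8 ⊕ -1) ⊕ (-3 ⊗ 10))) = -6

Expand innermost to outermost. Recall ⊕ takes the minimum of its arguments and ⊗ takes their sum. Working out the expression (((-5 ⊗ -2) ⊗ (-1 ⊗ 2)) ⊕ ((8 ⊕ -1) ⊕ (-3 ⊗ 10))) gives -6.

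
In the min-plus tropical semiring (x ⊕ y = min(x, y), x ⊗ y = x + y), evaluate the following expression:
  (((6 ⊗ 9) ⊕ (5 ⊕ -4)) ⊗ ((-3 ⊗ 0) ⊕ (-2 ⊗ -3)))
(((6 ⊗ 9) ⊕ (5 ⊕ -4)) ⊗ ((-3 ⊗ 0) ⊕ (-2 ⊗ -3))) = -9

Expand innermost to outermost. Recall ⊕ takes the minimum of its arguments and ⊗ takes their sum. Working out the expression (((6 ⊗ 9) ⊕ (5 ⊕ -4)) ⊗ ((-3 ⊗ 0) ⊕ (-2 ⊗ -3))) gives -9.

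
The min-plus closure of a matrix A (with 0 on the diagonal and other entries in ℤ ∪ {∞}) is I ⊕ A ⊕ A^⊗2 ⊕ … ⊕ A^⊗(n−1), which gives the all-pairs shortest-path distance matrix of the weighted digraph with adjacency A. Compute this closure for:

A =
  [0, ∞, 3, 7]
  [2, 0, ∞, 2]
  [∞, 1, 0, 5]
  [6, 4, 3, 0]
Closure =
  [0, 4, 3, 6]
  [2, 0, 5, 2]
  [3, 1, 0, 3]
  [6, 4, 3, 0]

This is the Floyd-Warshall all-pairs shortest-path computation. For each intermediate vertex k = 0, 1, …, 3, update dist[i][j] ← min(dist[i][j], dist[i][k] + dist[k][j]). The final matrix gives, for each (i, j), the minimum total weight of any directed path from i to j (possibly empty when i = j).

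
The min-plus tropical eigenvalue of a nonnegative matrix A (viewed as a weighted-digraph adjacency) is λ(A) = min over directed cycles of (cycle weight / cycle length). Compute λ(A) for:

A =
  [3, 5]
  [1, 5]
λ(A) = 3

Enumerate directed cycles and compute their means (weight / length). Sample:
  cycle 0 → 0: weight = 3, length = 1, mean = 3/1 ≈ 3.000
  cycle 1 → 1: weight = 5, length = 1, mean = 5/1 ≈ 5.000
  cycle 0 → 1 → 0: weight = 6, length = 2, mean = 6/2 ≈ 3.000
  cycle 1 → 0 → 1: weight = 6, length = 2, mean = 6/2 ≈ 3.000
Minimum mean = 3.000, attained e.g. along the cycle 0 → 0 with weight 3 and length 1. So λ(A) = 3/1 = 3.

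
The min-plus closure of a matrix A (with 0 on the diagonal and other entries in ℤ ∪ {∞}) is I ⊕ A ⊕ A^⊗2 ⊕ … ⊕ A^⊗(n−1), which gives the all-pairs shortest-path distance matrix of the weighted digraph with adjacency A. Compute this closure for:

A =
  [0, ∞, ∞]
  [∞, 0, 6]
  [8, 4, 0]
Closure =
  [0, ∞, ∞]
  [14, 0, 6]
  [8, 4, 0]

This is the Floyd-Warshall all-pairs shortest-path computation. For each intermediate vertex k = 0, 1, …, 2, update dist[i][j] ← min(dist[i][j], dist[i][k] + dist[k][j]). The final matrix gives, for each (i, j), the minimum total weight of any directed path from i to j (possibly empty when i = j).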